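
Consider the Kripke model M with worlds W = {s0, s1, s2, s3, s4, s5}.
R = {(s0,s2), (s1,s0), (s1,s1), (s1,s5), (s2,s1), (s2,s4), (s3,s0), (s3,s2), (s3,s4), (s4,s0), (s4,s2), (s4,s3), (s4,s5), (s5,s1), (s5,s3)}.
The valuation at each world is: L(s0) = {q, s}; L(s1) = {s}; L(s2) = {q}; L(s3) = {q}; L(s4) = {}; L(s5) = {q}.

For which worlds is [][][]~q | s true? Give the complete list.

Let φ = [][][]~q | s. Evaluate φ at each world:
  s0 (successors {s2}): φ is true.
  s1 (successors {s0, s1, s5}): φ is true.
  s2 (successors {s1, s4}): φ is false.
  s3 (successors {s0, s2, s4}): φ is false.
  s4 (successors {s0, s2, s3, s5}): φ is false.
  s5 (successors {s1, s3}): φ is false.
For instance, at s0:
  At s0: [][][]~q is false, s is true, so [][][]~q | s is true.
    At s0: [][][]~q requires [][]~q at every successor {s2}.
      [][]~q fails at s2, so [][][]~q is false at s0.
Satisfying worlds: {s0, s1}

s0, s1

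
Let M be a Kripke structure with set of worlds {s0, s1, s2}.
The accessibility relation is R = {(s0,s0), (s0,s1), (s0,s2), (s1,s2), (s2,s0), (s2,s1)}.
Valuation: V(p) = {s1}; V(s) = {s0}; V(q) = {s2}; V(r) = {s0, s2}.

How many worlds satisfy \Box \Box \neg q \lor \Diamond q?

2

Let φ = \Box \Box \neg q \lor \Diamond q. Evaluate φ at each world:
  s0 (successors {s0, s1, s2}): φ is true.
  s1 (successors {s2}): φ is true.
  s2 (successors {s0, s1}): φ is false.
For instance, at s1:
  At s1: \Box \Box \neg q is true, \Diamond q is true, so \Box \Box \neg q \lor \Diamond q is true.
    At s1: \Box \Box \neg q requires \Box \neg q at every successor {s2}.
      At s2: \Box \neg q is true.
    So \Box \Box \neg q is true at s1.
    At s1: \Diamond q requires q at some successor in {s2}.
      q holds at s2, so \Diamond q is true at s1.
Satisfying worlds: {s0, s1}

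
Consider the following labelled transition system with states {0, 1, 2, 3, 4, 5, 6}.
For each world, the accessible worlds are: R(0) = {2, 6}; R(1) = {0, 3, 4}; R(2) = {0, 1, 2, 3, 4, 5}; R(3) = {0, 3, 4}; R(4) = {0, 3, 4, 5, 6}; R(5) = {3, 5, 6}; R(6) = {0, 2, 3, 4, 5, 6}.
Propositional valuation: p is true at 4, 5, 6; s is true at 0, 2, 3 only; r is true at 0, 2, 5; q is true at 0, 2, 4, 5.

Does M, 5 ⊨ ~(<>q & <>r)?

No

At 5: <>q & <>r is true, so ~(<>q & <>r) is false.
  At 5: <>q is true, <>r is true, so <>q & <>r is true.
    At 5: <>q requires q at some successor in {3, 5, 6}.
      q holds at 5, so <>q is true at 5.
    At 5: <>r requires r at some successor in {3, 5, 6}.
      r holds at 5, so <>r is true at 5.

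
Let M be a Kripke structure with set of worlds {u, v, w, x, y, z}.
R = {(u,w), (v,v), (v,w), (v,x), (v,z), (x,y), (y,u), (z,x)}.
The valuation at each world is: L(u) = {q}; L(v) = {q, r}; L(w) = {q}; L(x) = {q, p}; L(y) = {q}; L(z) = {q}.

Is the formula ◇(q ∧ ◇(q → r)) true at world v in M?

At v: ◇(q ∧ ◇(q → r)) requires q ∧ ◇(q → r) at some successor in {v, w, x, z}.
  q ∧ ◇(q → r) holds at v, so ◇(q ∧ ◇(q → r)) is true at v.
    At v: q is true, ◇(q → r) is true, so q ∧ ◇(q → r) is true.
      At v: ◇(q → r) requires q → r at some successor in {v, w, x, z}.
        q → r holds at v, so ◇(q → r) is true at v.

Yes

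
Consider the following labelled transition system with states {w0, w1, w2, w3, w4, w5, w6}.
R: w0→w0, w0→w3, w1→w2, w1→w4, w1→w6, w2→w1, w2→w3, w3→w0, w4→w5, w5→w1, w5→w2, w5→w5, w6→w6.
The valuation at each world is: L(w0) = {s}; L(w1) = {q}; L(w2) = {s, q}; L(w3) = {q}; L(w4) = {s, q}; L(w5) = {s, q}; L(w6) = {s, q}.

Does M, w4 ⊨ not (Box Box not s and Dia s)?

At w4: Box Box not s and Dia s is false, so not (Box Box not s and Dia s) is true.
  At w4: Box Box not s is false, Dia s is true, so Box Box not s and Dia s is false.
    At w4: Box Box not s requires Box not s at every successor {w5}.
      Box not s fails at w5, so Box Box not s is false at w4.
    At w4: Dia s requires s at some successor in {w5}.
      s holds at w5, so Dia s is true at w4.

Yes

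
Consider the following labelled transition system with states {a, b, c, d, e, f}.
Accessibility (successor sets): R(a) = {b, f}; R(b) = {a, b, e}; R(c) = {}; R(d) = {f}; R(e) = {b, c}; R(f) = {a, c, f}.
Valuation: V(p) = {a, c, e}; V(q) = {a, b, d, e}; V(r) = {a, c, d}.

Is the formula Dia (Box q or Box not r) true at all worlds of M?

Let φ = Dia (Box q or Box not r). Evaluate φ at each world:
  a (successors {b, f}): φ is true.
  b (successors {a, b, e}): φ is true.
  c (successors ∅): φ is false.
  d (successors {f}): φ is false.
  e (successors {b, c}): φ is true.
  f (successors {a, c, f}): φ is true.
Detail at c (counterexample):
  At c: no accessible worlds, so Dia (Box q or Box not r) is false.

No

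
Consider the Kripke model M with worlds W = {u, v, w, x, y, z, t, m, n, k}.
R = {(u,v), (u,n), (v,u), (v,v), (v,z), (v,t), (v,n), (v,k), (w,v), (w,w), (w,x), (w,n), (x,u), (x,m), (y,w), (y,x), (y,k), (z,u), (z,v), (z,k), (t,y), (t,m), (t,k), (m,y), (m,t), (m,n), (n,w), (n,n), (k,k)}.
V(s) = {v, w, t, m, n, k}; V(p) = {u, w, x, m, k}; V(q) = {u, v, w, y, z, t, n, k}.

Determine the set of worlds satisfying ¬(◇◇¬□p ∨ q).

none

Recall that □ψ holds at a world iff ψ holds at every accessible world, and ◇ψ holds iff ψ holds at some accessible world.
Let φ = ¬(◇◇¬□p ∨ q). Evaluate φ at each world:
  u (successors {v, n}): φ is false.
  v (successors {u, v, z, t, n, k}): φ is false.
  w (successors {v, w, x, n}): φ is false.
  x (successors {u, m}): φ is false.
  y (successors {w, x, k}): φ is false.
  z (successors {u, v, k}): φ is false.
  t (successors {y, m, k}): φ is false.
  m (successors {y, t, n}): φ is false.
  n (successors {w, n}): φ is false.
  k (successors {k}): φ is false.
For instance, at y:
  At y: ◇◇¬□p ∨ q is true, so ¬(◇◇¬□p ∨ q) is false.
    At y: ◇◇¬□p is true, q is true, so ◇◇¬□p ∨ q is true.
      At y: ◇◇¬□p requires ◇¬□p at some successor in {w, x, k}.
        ◇¬□p holds at w, so ◇◇¬□p is true at y.
Satisfying worlds: none.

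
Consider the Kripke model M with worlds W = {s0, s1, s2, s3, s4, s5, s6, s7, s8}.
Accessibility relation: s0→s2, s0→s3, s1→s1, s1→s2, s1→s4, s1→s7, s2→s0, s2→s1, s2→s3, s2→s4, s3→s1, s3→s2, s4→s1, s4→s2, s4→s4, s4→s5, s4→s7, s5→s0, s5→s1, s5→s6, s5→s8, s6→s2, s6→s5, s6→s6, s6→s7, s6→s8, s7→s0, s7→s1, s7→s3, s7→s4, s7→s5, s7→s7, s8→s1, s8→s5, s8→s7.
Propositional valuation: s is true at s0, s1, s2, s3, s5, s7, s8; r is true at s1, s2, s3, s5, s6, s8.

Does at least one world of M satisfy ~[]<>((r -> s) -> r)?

Let φ = ~[]<>((r -> s) -> r). Evaluate φ at each world:
  s0 (successors {s2, s3}): φ is false.
  s1 (successors {s1, s2, s4, s7}): φ is false.
  s2 (successors {s0, s1, s3, s4}): φ is false.
  s3 (successors {s1, s2}): φ is false.
  s4 (successors {s1, s2, s4, s5, s7}): φ is false.
  s5 (successors {s0, s1, s6, s8}): φ is false.
  s6 (successors {s2, s5, s6, s7, s8}): φ is false.
  s7 (successors {s0, s1, s3, s4, s5, s7}): φ is false.
  s8 (successors {s1, s5, s7}): φ is false.
For instance, at s0:
  At s0: []<>((r -> s) -> r) is true, so ~[]<>((r -> s) -> r) is false.
    At s0: []<>((r -> s) -> r) requires <>((r -> s) -> r) at every successor {s2, s3}.
      At s2: <>((r -> s) -> r) is true.
      At s3: <>((r -> s) -> r) is true.
    So []<>((r -> s) -> r) is true at s0.

No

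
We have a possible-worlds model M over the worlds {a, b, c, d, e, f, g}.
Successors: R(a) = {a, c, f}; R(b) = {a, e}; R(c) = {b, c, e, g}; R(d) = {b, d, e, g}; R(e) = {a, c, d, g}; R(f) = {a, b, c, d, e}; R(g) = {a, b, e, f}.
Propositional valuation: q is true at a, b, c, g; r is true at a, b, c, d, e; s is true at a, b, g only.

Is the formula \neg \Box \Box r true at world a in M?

Recall that \Box ψ holds at a world iff ψ holds at every accessible world, and \Diamond ψ holds iff ψ holds at some accessible world.
At a: \Box \Box r is false, so \neg \Box \Box r is true.
  At a: \Box \Box r requires \Box r at every successor {a, c, f}.
    \Box r fails at a, so \Box \Box r is false at a.
      At a: \Box r requires r at every successor {a, c, f}.
        r fails at f, so \Box r is false at a.

Yes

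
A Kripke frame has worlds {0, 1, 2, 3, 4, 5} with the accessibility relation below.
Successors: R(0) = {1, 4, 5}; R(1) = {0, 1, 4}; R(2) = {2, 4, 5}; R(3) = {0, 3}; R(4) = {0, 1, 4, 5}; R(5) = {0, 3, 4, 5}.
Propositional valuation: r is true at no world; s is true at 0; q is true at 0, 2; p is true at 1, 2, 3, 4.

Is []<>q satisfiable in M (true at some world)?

Let φ = []<>q. Evaluate φ at each world:
  0 (successors {1, 4, 5}): φ is true.
  1 (successors {0, 1, 4}): φ is false.
  2 (successors {2, 4, 5}): φ is true.
  3 (successors {0, 3}): φ is false.
  4 (successors {0, 1, 4, 5}): φ is false.
  5 (successors {0, 3, 4, 5}): φ is false.
Detail at 0 (witness):
  At 0: []<>q requires <>q at every successor {1, 4, 5}.
      At 1: <>q requires q at some successor in {0, 1, 4}.
        q holds at 0, so <>q is true at 1.
      At 4: <>q requires q at some successor in {0, 1, 4, 5}.
        q holds at 0, so <>q is true at 4.
      At 5: <>q requires q at some successor in {0, 3, 4, 5}.
        q holds at 0, so <>q is true at 5.
  So []<>q is true at 0.

Yes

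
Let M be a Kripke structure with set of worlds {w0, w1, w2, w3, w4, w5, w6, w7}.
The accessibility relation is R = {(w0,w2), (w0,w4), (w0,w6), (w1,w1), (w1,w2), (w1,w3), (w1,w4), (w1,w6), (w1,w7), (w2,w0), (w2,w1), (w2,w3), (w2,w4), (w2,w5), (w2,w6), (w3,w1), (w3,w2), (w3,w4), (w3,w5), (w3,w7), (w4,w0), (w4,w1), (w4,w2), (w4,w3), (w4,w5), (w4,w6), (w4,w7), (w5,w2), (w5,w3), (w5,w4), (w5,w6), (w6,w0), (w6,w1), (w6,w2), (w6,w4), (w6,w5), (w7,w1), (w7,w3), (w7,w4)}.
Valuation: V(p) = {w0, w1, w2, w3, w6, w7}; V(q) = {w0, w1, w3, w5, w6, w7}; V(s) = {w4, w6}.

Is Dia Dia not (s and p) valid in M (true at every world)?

Let φ = Dia Dia not (s and p). Evaluate φ at each world:
  w0 (successors {w2, w4, w6}): φ is true.
  w1 (successors {w1, w2, w3, w4, w6, w7}): φ is true.
  w2 (successors {w0, w1, w3, w4, w5, w6}): φ is true.
  w3 (successors {w1, w2, w4, w5, w7}): φ is true.
  w4 (successors {w0, w1, w2, w3, w5, w6, w7}): φ is true.
  w5 (successors {w2, w3, w4, w6}): φ is true.
  w6 (successors {w0, w1, w2, w4, w5}): φ is true.
  w7 (successors {w1, w3, w4}): φ is true.
For instance, at w5:
  At w5: Dia Dia not (s and p) requires Dia not (s and p) at some successor in {w2, w3, w4, w6}.
    Dia not (s and p) holds at w2, so Dia Dia not (s and p) is true at w5.
      At w2: Dia not (s and p) requires not (s and p) at some successor in {w0, w1, w3, w4, w5, w6}.
        not (s and p) holds at w0, so Dia not (s and p) is true at w2.

Yes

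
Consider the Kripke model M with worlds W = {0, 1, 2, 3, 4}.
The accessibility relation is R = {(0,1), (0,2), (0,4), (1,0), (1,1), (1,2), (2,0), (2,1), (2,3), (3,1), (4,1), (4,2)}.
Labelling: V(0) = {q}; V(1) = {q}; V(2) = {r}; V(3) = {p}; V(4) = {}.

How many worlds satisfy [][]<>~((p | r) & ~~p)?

Let φ = [][]<>~((p | r) & ~~p). Evaluate φ at each world:
  0 (successors {1, 2, 4}): φ is true.
  1 (successors {0, 1, 2}): φ is true.
  2 (successors {0, 1, 3}): φ is true.
  3 (successors {1}): φ is true.
  4 (successors {1, 2}): φ is true.
For instance, at 2:
  At 2: [][]<>~((p | r) & ~~p) requires []<>~((p | r) & ~~p) at every successor {0, 1, 3}.
      At 0: []<>~((p | r) & ~~p) requires <>~((p | r) & ~~p) at every successor {1, 2, 4}.
        At 1: <>~((p | r) & ~~p) is true.
        At 2: <>~((p | r) & ~~p) is true.
        At 4: <>~((p | r) & ~~p) is true.
      So []<>~((p | r) & ~~p) is true at 0.
      At 1: []<>~((p | r) & ~~p) requires <>~((p | r) & ~~p) at every successor {0, 1, 2}.
        At 0: <>~((p | r) & ~~p) is true.
        At 1: <>~((p | r) & ~~p) is true.
        At 2: <>~((p | r) & ~~p) is true.
      So []<>~((p | r) & ~~p) is true at 1.
      At 3: []<>~((p | r) & ~~p) requires <>~((p | r) & ~~p) at every successor {1}.
        At 1: <>~((p | r) & ~~p) is true.
      So []<>~((p | r) & ~~p) is true at 3.
  So [][]<>~((p | r) & ~~p) is true at 2.
Satisfying worlds: {0, 1, 2, 3, 4}

5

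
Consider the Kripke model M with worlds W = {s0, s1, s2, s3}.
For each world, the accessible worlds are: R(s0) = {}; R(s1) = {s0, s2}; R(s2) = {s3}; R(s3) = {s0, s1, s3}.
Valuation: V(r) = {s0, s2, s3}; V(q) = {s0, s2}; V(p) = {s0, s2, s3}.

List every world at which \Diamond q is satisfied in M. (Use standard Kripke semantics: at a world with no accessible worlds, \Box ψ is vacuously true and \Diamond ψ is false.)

Let φ = \Diamond q. Evaluate φ at each world:
  s0 (successors ∅): φ is false.
  s1 (successors {s0, s2}): φ is true.
  s2 (successors {s3}): φ is false.
  s3 (successors {s0, s1, s3}): φ is true.
For instance, at s2:
  At s2: \Diamond q requires q at some successor in {s3}.
    At s3: q is false.
  So \Diamond q is false at s2.
Satisfying worlds: {s1, s3}

s1, s3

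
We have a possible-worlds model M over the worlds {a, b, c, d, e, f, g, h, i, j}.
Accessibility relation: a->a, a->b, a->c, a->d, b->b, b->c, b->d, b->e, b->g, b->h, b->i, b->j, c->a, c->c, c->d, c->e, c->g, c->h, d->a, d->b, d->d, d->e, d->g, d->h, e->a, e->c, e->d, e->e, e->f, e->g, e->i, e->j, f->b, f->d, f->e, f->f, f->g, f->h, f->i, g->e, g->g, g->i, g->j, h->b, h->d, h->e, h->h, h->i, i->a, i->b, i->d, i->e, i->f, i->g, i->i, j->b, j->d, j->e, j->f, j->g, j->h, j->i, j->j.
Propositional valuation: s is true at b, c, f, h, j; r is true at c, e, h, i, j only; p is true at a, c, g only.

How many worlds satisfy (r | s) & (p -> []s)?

Recall that []ψ holds at a world iff ψ holds at every accessible world, and <>ψ holds iff ψ holds at some accessible world.
Let φ = (r | s) & (p -> []s). Evaluate φ at each world:
  a (successors {a, b, c, d}): φ is false.
  b (successors {b, c, d, e, g, h, i, j}): φ is true.
  c (successors {a, c, d, e, g, h}): φ is false.
  d (successors {a, b, d, e, g, h}): φ is false.
  e (successors {a, c, d, e, f, g, i, j}): φ is true.
  f (successors {b, d, e, f, g, h, i}): φ is true.
  g (successors {e, g, i, j}): φ is false.
  h (successors {b, d, e, h, i}): φ is true.
  i (successors {a, b, d, e, f, g, i}): φ is true.
  j (successors {b, d, e, f, g, h, i, j}): φ is true.
For instance, at b:
  At b: r | s is true, p -> []s is true, so (r | s) & (p -> []s) is true.
    At b: p is false, []s is false, so p -> []s is true.
      At b: []s requires s at every successor {b, c, d, e, g, h, i, j}.
        s fails at d, so []s is false at b.
Satisfying worlds: {b, e, f, h, i, j}

6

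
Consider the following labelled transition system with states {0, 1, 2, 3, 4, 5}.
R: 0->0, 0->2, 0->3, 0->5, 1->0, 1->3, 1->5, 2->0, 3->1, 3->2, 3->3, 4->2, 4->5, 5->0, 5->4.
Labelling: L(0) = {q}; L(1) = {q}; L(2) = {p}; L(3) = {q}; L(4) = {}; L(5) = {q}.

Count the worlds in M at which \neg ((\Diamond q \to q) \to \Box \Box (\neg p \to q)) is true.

2

Let φ = \neg ((\Diamond q \to q) \to \Box \Box (\neg p \to q)). Evaluate φ at each world:
  0 (successors {0, 2, 3, 5}): φ is true.
  1 (successors {0, 3, 5}): φ is true.
  2 (successors {0}): φ is false.
  3 (successors {1, 2, 3}): φ is false.
  4 (successors {2, 5}): φ is false.
  5 (successors {0, 4}): φ is false.
For instance, at 0:
  At 0: (\Diamond q \to q) \to \Box \Box (\neg p \to q) is false, so \neg ((\Diamond q \to q) \to \Box \Box (\neg p \to q)) is true.
    At 0: \Diamond q \to q is true, \Box \Box (\neg p \to q) is false, so (\Diamond q \to q) \to \Box \Box (\neg p \to q) is false.
      At 0: \Diamond q is true, q is true, so \Diamond q \to q is true.
      At 0: \Box \Box (\neg p \to q) requires \Box (\neg p \to q) at every successor {0, 2, 3, 5}.
        \Box (\neg p \to q) fails at 5, so \Box \Box (\neg p \to q) is false at 0.
Satisfying worlds: {0, 1}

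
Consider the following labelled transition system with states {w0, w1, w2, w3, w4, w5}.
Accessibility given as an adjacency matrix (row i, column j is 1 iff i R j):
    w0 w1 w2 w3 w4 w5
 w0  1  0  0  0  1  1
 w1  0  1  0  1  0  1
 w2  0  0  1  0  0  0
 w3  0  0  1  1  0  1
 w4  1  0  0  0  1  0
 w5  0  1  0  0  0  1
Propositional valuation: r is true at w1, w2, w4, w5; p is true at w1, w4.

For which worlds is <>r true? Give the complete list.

w0, w1, w2, w3, w4, w5

Let φ = <>r. Evaluate φ at each world:
  w0 (successors {w0, w4, w5}): φ is true.
  w1 (successors {w1, w3, w5}): φ is true.
  w2 (successors {w2}): φ is true.
  w3 (successors {w2, w3, w5}): φ is true.
  w4 (successors {w0, w4}): φ is true.
  w5 (successors {w1, w5}): φ is true.
For instance, at w4:
  At w4: <>r requires r at some successor in {w0, w4}.
    r holds at w4, so <>r is true at w4.
Satisfying worlds: {w0, w1, w2, w3, w4, w5}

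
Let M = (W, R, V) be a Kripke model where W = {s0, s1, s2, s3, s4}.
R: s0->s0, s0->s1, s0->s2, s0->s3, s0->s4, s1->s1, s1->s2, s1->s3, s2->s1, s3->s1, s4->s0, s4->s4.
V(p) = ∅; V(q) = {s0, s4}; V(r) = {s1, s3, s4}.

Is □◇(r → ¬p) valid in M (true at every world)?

Recall that □ψ holds at a world iff ψ holds at every accessible world, and ◇ψ holds iff ψ holds at some accessible world.
Let φ = □◇(r → ¬p). Evaluate φ at each world:
  s0 (successors {s0, s1, s2, s3, s4}): φ is true.
  s1 (successors {s1, s2, s3}): φ is true.
  s2 (successors {s1}): φ is true.
  s3 (successors {s1}): φ is true.
  s4 (successors {s0, s4}): φ is true.
For instance, at s0:
  At s0: □◇(r → ¬p) requires ◇(r → ¬p) at every successor {s0, s1, s2, s3, s4}.
    At s0: ◇(r → ¬p) is true.
    At s1: ◇(r → ¬p) is true.
    At s2: ◇(r → ¬p) is true.
    At s3: ◇(r → ¬p) is true.
    At s4: ◇(r → ¬p) is true.
  So □◇(r → ¬p) is true at s0.

Yes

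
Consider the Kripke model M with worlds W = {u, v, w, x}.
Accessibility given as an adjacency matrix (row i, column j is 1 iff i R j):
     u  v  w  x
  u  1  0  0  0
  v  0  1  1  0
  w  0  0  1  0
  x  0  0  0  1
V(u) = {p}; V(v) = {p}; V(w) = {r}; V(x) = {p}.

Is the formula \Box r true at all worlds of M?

Let φ = \Box r. Evaluate φ at each world:
  u (successors {u}): φ is false.
  v (successors {v, w}): φ is false.
  w (successors {w}): φ is true.
  x (successors {x}): φ is false.
Detail at u (counterexample):
  At u: \Box r requires r at every successor {u}.
    r fails at u, so \Box r is false at u.

No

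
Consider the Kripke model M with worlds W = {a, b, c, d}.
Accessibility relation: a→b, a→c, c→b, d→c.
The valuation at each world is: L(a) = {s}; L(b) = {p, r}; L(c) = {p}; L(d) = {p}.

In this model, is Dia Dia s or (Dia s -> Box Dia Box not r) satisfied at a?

Yes

Recall that Box ψ holds at a world iff ψ holds at every accessible world, and Dia ψ holds iff ψ holds at some accessible world.
At a: Dia Dia s is false, Dia s -> Box Dia Box not r is true, so Dia Dia s or (Dia s -> Box Dia Box not r) is true.
  At a: Dia Dia s requires Dia s at some successor in {b, c}.
    At b: Dia s is false.
    At c: Dia s is false.
  So Dia Dia s is false at a.
  At a: Dia s is false, Box Dia Box not r is false, so Dia s -> Box Dia Box not r is true.
    At a: Dia s requires s at some successor in {b, c}.
      At b: s is false.
      At c: s is false.
    So Dia s is false at a.
    At a: Box Dia Box not r requires Dia Box not r at every successor {b, c}.
      Dia Box not r fails at b, so Box Dia Box not r is false at a.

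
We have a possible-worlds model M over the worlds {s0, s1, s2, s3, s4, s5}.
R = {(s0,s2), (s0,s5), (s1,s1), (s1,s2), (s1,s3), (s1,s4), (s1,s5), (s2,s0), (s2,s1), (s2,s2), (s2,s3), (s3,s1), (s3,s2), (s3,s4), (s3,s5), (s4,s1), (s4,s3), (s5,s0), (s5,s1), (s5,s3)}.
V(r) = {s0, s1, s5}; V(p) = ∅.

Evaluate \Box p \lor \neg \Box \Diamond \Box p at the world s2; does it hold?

At s2: \Box p is false, \neg \Box \Diamond \Box p is true, so \Box p \lor \neg \Box \Diamond \Box p is true.
  At s2: \Box p requires p at every successor {s0, s1, s2, s3}.
    p fails at s0, so \Box p is false at s2.
  At s2: \Box \Diamond \Box p is false, so \neg \Box \Diamond \Box p is true.
    At s2: \Box \Diamond \Box p requires \Diamond \Box p at every successor {s0, s1, s2, s3}.
      \Diamond \Box p fails at s0, so \Box \Diamond \Box p is false at s2.

Yes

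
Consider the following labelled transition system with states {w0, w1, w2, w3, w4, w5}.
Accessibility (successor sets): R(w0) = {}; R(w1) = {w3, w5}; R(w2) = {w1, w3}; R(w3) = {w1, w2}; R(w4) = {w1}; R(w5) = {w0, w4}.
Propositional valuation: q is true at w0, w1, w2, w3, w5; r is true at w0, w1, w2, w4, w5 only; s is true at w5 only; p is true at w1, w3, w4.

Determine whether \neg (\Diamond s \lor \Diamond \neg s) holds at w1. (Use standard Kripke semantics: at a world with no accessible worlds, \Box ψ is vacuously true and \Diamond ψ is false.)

No

At w1: \Diamond s \lor \Diamond \neg s is true, so \neg (\Diamond s \lor \Diamond \neg s) is false.
  At w1: \Diamond s is true, \Diamond \neg s is true, so \Diamond s \lor \Diamond \neg s is true.
    At w1: \Diamond s requires s at some successor in {w3, w5}.
      s holds at w5, so \Diamond s is true at w1.
    At w1: \Diamond \neg s requires \neg s at some successor in {w3, w5}.
      \neg s holds at w3, so \Diamond \neg s is true at w1.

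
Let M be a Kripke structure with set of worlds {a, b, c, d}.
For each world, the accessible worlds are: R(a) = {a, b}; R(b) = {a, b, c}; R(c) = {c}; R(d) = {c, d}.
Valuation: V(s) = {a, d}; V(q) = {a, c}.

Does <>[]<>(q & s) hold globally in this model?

No

Let φ = <>[]<>(q & s). Evaluate φ at each world:
  a (successors {a, b}): φ is true.
  b (successors {a, b, c}): φ is true.
  c (successors {c}): φ is false.
  d (successors {c, d}): φ is false.
Detail at c (counterexample):
  At c: <>[]<>(q & s) requires []<>(q & s) at some successor in {c}.
    At c: []<>(q & s) is false.
  So <>[]<>(q & s) is false at c.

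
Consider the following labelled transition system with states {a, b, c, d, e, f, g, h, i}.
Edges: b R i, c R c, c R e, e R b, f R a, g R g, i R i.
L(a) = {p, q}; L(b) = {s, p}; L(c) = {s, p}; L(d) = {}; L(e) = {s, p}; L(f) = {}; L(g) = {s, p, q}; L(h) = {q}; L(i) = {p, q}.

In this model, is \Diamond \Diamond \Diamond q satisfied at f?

At f: \Diamond \Diamond \Diamond q requires \Diamond \Diamond q at some successor in {a}.
  At a: \Diamond \Diamond q is false.
So \Diamond \Diamond \Diamond q is false at f.

No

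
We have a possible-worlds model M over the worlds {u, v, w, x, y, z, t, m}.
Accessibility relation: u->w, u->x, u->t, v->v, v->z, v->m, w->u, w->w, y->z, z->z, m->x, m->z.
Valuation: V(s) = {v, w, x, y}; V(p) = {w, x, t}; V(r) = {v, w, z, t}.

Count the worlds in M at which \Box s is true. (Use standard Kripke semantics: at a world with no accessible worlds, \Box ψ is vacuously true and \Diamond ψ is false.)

Let φ = \Box s. Evaluate φ at each world:
  u (successors {w, x, t}): φ is false.
  v (successors {v, z, m}): φ is false.
  w (successors {u, w}): φ is false.
  x (successors ∅): φ is true.
  y (successors {z}): φ is false.
  z (successors {z}): φ is false.
  t (successors ∅): φ is true.
  m (successors {x, z}): φ is false.
For instance, at m:
  At m: \Box s requires s at every successor {x, z}.
    s fails at z, so \Box s is false at m.
Satisfying worlds: {x, t}

2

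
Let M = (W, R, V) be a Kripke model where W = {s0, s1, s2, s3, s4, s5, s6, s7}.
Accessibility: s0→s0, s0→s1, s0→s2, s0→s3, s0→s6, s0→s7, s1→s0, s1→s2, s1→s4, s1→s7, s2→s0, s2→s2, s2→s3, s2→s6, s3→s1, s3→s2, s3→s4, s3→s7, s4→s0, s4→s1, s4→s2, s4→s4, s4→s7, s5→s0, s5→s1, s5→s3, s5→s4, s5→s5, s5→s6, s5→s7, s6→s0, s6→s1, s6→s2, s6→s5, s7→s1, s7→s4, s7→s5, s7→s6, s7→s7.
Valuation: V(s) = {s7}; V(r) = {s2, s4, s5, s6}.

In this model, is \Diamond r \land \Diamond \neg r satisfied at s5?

Recall that \Diamond ψ holds at a world iff ψ holds at some accessible world.
At s5: \Diamond r is true, \Diamond \neg r is true, so \Diamond r \land \Diamond \neg r is true.
  At s5: \Diamond r requires r at some successor in {s0, s1, s3, s4, s5, s6, s7}.
    r holds at s4, so \Diamond r is true at s5.
  At s5: \Diamond \neg r requires \neg r at some successor in {s0, s1, s3, s4, s5, s6, s7}.
    \neg r holds at s0, so \Diamond \neg r is true at s5.

Yes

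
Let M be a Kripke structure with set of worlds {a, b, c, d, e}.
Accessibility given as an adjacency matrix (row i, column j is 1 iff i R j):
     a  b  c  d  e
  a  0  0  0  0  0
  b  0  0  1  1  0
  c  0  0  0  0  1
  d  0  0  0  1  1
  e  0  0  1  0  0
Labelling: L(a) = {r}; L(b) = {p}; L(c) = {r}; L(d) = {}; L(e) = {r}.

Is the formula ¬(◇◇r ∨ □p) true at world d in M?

No

At d: ◇◇r ∨ □p is true, so ¬(◇◇r ∨ □p) is false.
  At d: ◇◇r is true, □p is false, so ◇◇r ∨ □p is true.
    At d: ◇◇r requires ◇r at some successor in {d, e}.
      ◇r holds at d, so ◇◇r is true at d.
    At d: □p requires p at every successor {d, e}.
      p fails at d, so □p is false at d.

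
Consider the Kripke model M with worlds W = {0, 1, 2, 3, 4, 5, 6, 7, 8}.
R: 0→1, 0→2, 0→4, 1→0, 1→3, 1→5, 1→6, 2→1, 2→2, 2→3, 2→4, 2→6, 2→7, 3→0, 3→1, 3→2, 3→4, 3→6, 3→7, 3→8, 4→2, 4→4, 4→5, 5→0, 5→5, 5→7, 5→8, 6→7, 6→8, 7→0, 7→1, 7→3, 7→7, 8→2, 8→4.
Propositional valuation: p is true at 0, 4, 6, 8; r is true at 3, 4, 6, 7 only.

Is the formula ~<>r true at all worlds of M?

No

Recall that <>ψ holds at a world iff ψ holds at some accessible world.
Let φ = ~<>r. Evaluate φ at each world:
  0 (successors {1, 2, 4}): φ is false.
  1 (successors {0, 3, 5, 6}): φ is false.
  2 (successors {1, 2, 3, 4, 6, 7}): φ is false.
  3 (successors {0, 1, 2, 4, 6, 7, 8}): φ is false.
  4 (successors {2, 4, 5}): φ is false.
  5 (successors {0, 5, 7, 8}): φ is false.
  6 (successors {7, 8}): φ is false.
  7 (successors {0, 1, 3, 7}): φ is false.
  8 (successors {2, 4}): φ is false.
Detail at 0 (counterexample):
  At 0: <>r is true, so ~<>r is false.
    At 0: <>r requires r at some successor in {1, 2, 4}.
      r holds at 4, so <>r is true at 0.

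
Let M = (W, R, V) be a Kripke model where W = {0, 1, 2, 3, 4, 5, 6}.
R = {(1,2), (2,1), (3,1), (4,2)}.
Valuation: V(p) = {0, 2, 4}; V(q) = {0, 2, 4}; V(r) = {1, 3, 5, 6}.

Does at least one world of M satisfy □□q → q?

Yes

Recall that □ψ holds at a world iff ψ holds at every accessible world, and ◇ψ holds iff ψ holds at some accessible world.
Let φ = □□q → q. Evaluate φ at each world:
  0 (successors ∅): φ is true.
  1 (successors {2}): φ is true.
  2 (successors {1}): φ is true.
  3 (successors {1}): φ is false.
  4 (successors {2}): φ is true.
  5 (successors ∅): φ is false.
  6 (successors ∅): φ is false.
Detail at 0 (witness):
  At 0: □□q is true, q is true, so □□q → q is true.
    At 0: no accessible worlds, so □□q holds vacuously.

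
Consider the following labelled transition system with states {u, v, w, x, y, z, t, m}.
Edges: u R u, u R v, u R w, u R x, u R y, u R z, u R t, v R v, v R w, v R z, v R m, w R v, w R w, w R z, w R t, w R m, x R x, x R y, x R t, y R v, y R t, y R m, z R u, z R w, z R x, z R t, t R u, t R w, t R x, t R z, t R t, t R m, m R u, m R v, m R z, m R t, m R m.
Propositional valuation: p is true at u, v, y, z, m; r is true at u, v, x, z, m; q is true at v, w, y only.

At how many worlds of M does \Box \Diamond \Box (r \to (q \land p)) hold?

0

Let φ = \Box \Diamond \Box (r \to (q \land p)). Evaluate φ at each world:
  u (successors {u, v, w, x, y, z, t}): φ is false.
  v (successors {v, w, z, m}): φ is false.
  w (successors {v, w, z, t, m}): φ is false.
  x (successors {x, y, t}): φ is false.
  y (successors {v, t, m}): φ is false.
  z (successors {u, w, x, t}): φ is false.
  t (successors {u, w, x, z, t, m}): φ is false.
  m (successors {u, v, z, t, m}): φ is false.
For instance, at t:
  At t: \Box \Diamond \Box (r \to (q \land p)) requires \Diamond \Box (r \to (q \land p)) at every successor {u, w, x, z, t, m}.
    \Diamond \Box (r \to (q \land p)) fails at u, so \Box \Diamond \Box (r \to (q \land p)) is false at t.
      At u: \Diamond \Box (r \to (q \land p)) requires \Box (r \to (q \land p)) at some successor in {u, v, w, x, y, z, t}.
        At u: \Box (r \to (q \land p)) is false.
        At v: \Box (r \to (q \land p)) is false.
        At w: \Box (r \to (q \land p)) is false.
        At x: \Box (r \to (q \land p)) is false.
        At y: \Box (r \to (q \land p)) is false.
        At z: \Box (r \to (q \land p)) is false.
        At t: \Box (r \to (q \land p)) is false.
      So \Diamond \Box (r \to (q \land p)) is false at u.
Satisfying worlds: none.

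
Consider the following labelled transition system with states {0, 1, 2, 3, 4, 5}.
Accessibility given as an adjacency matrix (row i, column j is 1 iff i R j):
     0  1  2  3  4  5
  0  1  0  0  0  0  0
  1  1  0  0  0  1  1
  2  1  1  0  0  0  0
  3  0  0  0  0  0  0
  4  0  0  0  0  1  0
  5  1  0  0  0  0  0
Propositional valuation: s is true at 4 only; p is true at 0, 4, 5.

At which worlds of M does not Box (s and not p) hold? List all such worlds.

Let φ = not Box (s and not p). Evaluate φ at each world:
  0 (successors {0}): φ is true.
  1 (successors {0, 4, 5}): φ is true.
  2 (successors {0, 1}): φ is true.
  3 (successors ∅): φ is false.
  4 (successors {4}): φ is true.
  5 (successors {0}): φ is true.
For instance, at 0:
  At 0: Box (s and not p) is false, so not Box (s and not p) is true.
    At 0: Box (s and not p) requires s and not p at every successor {0}.
      s and not p fails at 0, so Box (s and not p) is false at 0.
Satisfying worlds: {0, 1, 2, 4, 5}

0, 1, 2, 4, 5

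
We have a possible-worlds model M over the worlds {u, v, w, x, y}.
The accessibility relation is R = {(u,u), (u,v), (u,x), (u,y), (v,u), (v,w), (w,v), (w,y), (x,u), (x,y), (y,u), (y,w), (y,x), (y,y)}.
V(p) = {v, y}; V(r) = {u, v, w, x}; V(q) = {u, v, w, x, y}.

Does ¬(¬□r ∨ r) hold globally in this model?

No

Recall that □ψ holds at a world iff ψ holds at every accessible world, and ◇ψ holds iff ψ holds at some accessible world.
Let φ = ¬(¬□r ∨ r). Evaluate φ at each world:
  u (successors {u, v, x, y}): φ is false.
  v (successors {u, w}): φ is false.
  w (successors {v, y}): φ is false.
  x (successors {u, y}): φ is false.
  y (successors {u, w, x, y}): φ is false.
Detail at u (counterexample):
  At u: ¬□r ∨ r is true, so ¬(¬□r ∨ r) is false.
    At u: ¬□r is true, r is true, so ¬□r ∨ r is true.
      At u: □r is false, so ¬□r is true.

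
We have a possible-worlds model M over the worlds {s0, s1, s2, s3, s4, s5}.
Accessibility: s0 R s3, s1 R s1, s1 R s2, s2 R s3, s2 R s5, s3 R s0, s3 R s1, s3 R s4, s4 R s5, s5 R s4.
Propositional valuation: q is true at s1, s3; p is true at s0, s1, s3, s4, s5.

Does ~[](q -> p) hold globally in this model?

Let φ = ~[](q -> p). Evaluate φ at each world:
  s0 (successors {s3}): φ is false.
  s1 (successors {s1, s2}): φ is false.
  s2 (successors {s3, s5}): φ is false.
  s3 (successors {s0, s1, s4}): φ is false.
  s4 (successors {s5}): φ is false.
  s5 (successors {s4}): φ is false.
Detail at s0 (counterexample):
  At s0: [](q -> p) is true, so ~[](q -> p) is false.
    At s0: [](q -> p) requires q -> p at every successor {s3}.
      At s3: q -> p is true.
    So [](q -> p) is true at s0.

No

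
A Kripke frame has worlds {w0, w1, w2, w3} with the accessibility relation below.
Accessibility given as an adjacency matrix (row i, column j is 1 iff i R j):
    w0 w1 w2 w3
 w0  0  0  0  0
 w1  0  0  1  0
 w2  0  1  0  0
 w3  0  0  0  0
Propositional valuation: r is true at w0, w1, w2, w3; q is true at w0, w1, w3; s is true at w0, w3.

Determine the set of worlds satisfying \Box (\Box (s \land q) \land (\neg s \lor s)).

Recall that \Box ψ holds at a world iff ψ holds at every accessible world, and \Diamond ψ holds iff ψ holds at some accessible world.
Let φ = \Box (\Box (s \land q) \land (\neg s \lor s)). Evaluate φ at each world:
  w0 (successors ∅): φ is true.
  w1 (successors {w2}): φ is false.
  w2 (successors {w1}): φ is false.
  w3 (successors ∅): φ is true.
For instance, at w1:
  At w1: \Box (\Box (s \land q) \land (\neg s \lor s)) requires \Box (s \land q) \land (\neg s \lor s) at every successor {w2}.
    \Box (s \land q) \land (\neg s \lor s) fails at w2, so \Box (\Box (s \land q) \land (\neg s \lor s)) is false at w1.
      At w2: \Box (s \land q) is false, \neg s \lor s is true, so \Box (s \land q) \land (\neg s \lor s) is false.
Satisfying worlds: {w0, w3}

w0, w3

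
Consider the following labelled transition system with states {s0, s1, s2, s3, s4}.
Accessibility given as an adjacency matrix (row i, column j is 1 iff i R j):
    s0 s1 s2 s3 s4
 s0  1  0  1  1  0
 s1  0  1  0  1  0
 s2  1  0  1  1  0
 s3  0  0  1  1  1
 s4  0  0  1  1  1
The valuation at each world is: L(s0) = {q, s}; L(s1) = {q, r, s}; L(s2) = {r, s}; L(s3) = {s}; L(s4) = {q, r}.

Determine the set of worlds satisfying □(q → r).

s1, s3, s4

Recall that □ψ holds at a world iff ψ holds at every accessible world, and ◇ψ holds iff ψ holds at some accessible world.
Let φ = □(q → r). Evaluate φ at each world:
  s0 (successors {s0, s2, s3}): φ is false.
  s1 (successors {s1, s3}): φ is true.
  s2 (successors {s0, s2, s3}): φ is false.
  s3 (successors {s2, s3, s4}): φ is true.
  s4 (successors {s2, s3, s4}): φ is true.
For instance, at s4:
  At s4: □(q → r) requires q → r at every successor {s2, s3, s4}.
    At s2: q → r is true.
    At s3: q → r is true.
    At s4: q → r is true.
  So □(q → r) is true at s4.
Satisfying worlds: {s1, s3, s4}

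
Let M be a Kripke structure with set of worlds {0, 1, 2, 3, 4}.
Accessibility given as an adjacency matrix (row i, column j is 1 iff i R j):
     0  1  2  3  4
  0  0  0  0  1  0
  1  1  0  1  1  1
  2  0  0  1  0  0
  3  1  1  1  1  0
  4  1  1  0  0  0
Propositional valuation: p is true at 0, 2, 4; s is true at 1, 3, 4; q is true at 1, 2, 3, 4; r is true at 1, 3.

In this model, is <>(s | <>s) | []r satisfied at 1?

Yes

At 1: <>(s | <>s) is true, []r is false, so <>(s | <>s) | []r is true.
  At 1: <>(s | <>s) requires s | <>s at some successor in {0, 2, 3, 4}.
    s | <>s holds at 0, so <>(s | <>s) is true at 1.
      At 0: s is false, <>s is true, so s | <>s is true.
  At 1: []r requires r at every successor {0, 2, 3, 4}.
    r fails at 0, so []r is false at 1.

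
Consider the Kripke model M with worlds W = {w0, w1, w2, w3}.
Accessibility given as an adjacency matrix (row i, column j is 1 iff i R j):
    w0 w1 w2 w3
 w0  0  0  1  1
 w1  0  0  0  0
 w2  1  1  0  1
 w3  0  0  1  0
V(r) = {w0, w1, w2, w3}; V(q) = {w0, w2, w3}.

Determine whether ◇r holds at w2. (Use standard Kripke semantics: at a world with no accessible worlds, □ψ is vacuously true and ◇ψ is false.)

At w2: ◇r requires r at some successor in {w0, w1, w3}.
  r holds at w0, so ◇r is true at w2.

Yes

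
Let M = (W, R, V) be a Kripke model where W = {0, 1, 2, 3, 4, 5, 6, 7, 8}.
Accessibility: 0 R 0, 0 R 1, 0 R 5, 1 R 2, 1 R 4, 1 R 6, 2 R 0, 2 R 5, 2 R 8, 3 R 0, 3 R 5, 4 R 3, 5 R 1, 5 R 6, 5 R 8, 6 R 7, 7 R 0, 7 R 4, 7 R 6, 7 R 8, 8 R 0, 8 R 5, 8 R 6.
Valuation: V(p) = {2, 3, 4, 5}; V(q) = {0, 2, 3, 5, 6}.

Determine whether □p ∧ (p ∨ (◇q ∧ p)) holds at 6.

No

At 6: □p is false, p ∨ (◇q ∧ p) is false, so □p ∧ (p ∨ (◇q ∧ p)) is false.
  At 6: □p requires p at every successor {7}.
    p fails at 7, so □p is false at 6.
  At 6: p is false, ◇q ∧ p is false, so p ∨ (◇q ∧ p) is false.
    At 6: ◇q is false, p is false, so ◇q ∧ p is false.
      At 6: ◇q requires q at some successor in {7}.
        At 7: q is false.
      So ◇q is false at 6.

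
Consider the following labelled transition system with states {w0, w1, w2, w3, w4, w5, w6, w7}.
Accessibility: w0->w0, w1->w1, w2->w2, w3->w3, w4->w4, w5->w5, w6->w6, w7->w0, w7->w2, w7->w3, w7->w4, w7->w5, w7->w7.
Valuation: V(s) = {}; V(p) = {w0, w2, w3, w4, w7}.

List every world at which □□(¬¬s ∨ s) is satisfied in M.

none

Let φ = □□(¬¬s ∨ s). Evaluate φ at each world:
  w0 (successors {w0}): φ is false.
  w1 (successors {w1}): φ is false.
  w2 (successors {w2}): φ is false.
  w3 (successors {w3}): φ is false.
  w4 (successors {w4}): φ is false.
  w5 (successors {w5}): φ is false.
  w6 (successors {w6}): φ is false.
  w7 (successors {w0, w2, w3, w4, w5, w7}): φ is false.
For instance, at w0:
  At w0: □□(¬¬s ∨ s) requires □(¬¬s ∨ s) at every successor {w0}.
    □(¬¬s ∨ s) fails at w0, so □□(¬¬s ∨ s) is false at w0.
      At w0: □(¬¬s ∨ s) requires ¬¬s ∨ s at every successor {w0}.
        ¬¬s ∨ s fails at w0, so □(¬¬s ∨ s) is false at w0.
Satisfying worlds: none.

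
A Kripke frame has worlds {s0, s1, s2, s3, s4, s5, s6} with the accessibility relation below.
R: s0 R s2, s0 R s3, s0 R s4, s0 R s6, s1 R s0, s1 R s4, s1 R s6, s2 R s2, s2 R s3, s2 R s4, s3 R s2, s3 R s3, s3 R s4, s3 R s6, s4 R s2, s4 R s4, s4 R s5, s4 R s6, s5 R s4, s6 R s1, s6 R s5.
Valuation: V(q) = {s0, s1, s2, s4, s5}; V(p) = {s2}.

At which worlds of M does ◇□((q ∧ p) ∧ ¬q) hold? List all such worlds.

Let φ = ◇□((q ∧ p) ∧ ¬q). Evaluate φ at each world:
  s0 (successors {s2, s3, s4, s6}): φ is false.
  s1 (successors {s0, s4, s6}): φ is false.
  s2 (successors {s2, s3, s4}): φ is false.
  s3 (successors {s2, s3, s4, s6}): φ is false.
  s4 (successors {s2, s4, s5, s6}): φ is false.
  s5 (successors {s4}): φ is false.
  s6 (successors {s1, s5}): φ is false.
For instance, at s3:
  At s3: ◇□((q ∧ p) ∧ ¬q) requires □((q ∧ p) ∧ ¬q) at some successor in {s2, s3, s4, s6}.
    At s2: □((q ∧ p) ∧ ¬q) is false.
    At s3: □((q ∧ p) ∧ ¬q) is false.
    At s4: □((q ∧ p) ∧ ¬q) is false.
    At s6: □((q ∧ p) ∧ ¬q) is false.
  So ◇□((q ∧ p) ∧ ¬q) is false at s3.
Satisfying worlds: none.

none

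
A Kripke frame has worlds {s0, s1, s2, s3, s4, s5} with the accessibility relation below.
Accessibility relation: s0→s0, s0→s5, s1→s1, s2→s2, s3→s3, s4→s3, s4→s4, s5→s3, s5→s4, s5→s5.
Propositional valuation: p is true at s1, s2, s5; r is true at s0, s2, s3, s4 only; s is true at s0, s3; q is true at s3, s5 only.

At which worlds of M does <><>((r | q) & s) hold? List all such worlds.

s0, s3, s4, s5

Let φ = <><>((r | q) & s). Evaluate φ at each world:
  s0 (successors {s0, s5}): φ is true.
  s1 (successors {s1}): φ is false.
  s2 (successors {s2}): φ is false.
  s3 (successors {s3}): φ is true.
  s4 (successors {s3, s4}): φ is true.
  s5 (successors {s3, s4, s5}): φ is true.
For instance, at s5:
  At s5: <><>((r | q) & s) requires <>((r | q) & s) at some successor in {s3, s4, s5}.
    <>((r | q) & s) holds at s3, so <><>((r | q) & s) is true at s5.
      At s3: <>((r | q) & s) requires (r | q) & s at some successor in {s3}.
        (r | q) & s holds at s3, so <>((r | q) & s) is true at s3.
Satisfying worlds: {s0, s3, s4, s5}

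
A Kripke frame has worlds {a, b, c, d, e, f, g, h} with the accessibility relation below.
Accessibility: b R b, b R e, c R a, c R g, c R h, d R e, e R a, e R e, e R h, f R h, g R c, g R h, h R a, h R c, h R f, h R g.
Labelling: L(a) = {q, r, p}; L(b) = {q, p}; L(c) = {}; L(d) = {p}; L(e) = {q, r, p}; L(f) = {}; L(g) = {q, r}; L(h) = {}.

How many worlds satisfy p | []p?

Let φ = p | []p. Evaluate φ at each world:
  a (successors ∅): φ is true.
  b (successors {b, e}): φ is true.
  c (successors {a, g, h}): φ is false.
  d (successors {e}): φ is true.
  e (successors {a, e, h}): φ is true.
  f (successors {h}): φ is false.
  g (successors {c, h}): φ is false.
  h (successors {a, c, f, g}): φ is false.
For instance, at c:
  At c: p is false, []p is false, so p | []p is false.
    At c: []p requires p at every successor {a, g, h}.
      p fails at g, so []p is false at c.
Satisfying worlds: {a, b, d, e}

4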